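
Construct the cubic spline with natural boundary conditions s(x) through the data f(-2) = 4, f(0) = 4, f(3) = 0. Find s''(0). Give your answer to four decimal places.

Put m_i = s'' at the i-th knot. Here h = (2, 3) and Δ = (0, -4/3), so the interior equations h_(i-1)·m_(i-1) + 2(h_(i-1)+h_i)·m_i + h_i·m_(i+1) = 6(Δ_i − Δ_(i-1)) read
  2·m_0 + 10·m_1 + 3·m_2 = 6(Δ_1 - Δ_0) = -8
Natural end conditions: m_0 = m_2 = 0.
Solving: m_0 = 0, m_1 = -4/5, m_2 = 0.

-0.8000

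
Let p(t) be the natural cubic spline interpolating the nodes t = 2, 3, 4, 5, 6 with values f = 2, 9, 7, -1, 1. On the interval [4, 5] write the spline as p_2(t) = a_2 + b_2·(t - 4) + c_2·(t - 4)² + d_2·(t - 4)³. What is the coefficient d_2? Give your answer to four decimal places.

4.7321

With M_i denoting the second derivative at x_i, h_i = 1, 1, 1, 1, and Δ_i = (y_(i+1) − y_i)/h_i = 7, -2, -8, 2:
  1·M_0 + 4·M_1 + 1·M_2 = 6(Δ_1 - Δ_0) = -54
  1·M_1 + 4·M_2 + 1·M_3 = 6(Δ_2 - Δ_1) = -36
  1·M_2 + 4·M_3 + 1·M_4 = 6(Δ_3 - Δ_2) = 60
Natural end conditions: M_0 = M_4 = 0.
Solving the tridiagonal system: M_0 = 0, M_1 = -303/28, M_2 = -75/7, M_3 = 495/28, M_4 = 0.
On [4, 5], with p_2(t) = a_2 + b_2·(t - 4) + c_2·(t - 4)² + d_2·(t - 4)³: c_2 = M_2/2 = -75/14, d_2 = (M_3 - M_2)/(6h_2) = 265/56, b_2 = Δ_2 - h_2(2M_2 + M_3)/6 = -59/8.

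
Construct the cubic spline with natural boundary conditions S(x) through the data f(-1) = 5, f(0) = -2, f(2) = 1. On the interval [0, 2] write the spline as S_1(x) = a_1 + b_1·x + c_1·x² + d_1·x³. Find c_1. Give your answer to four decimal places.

With M_i denoting the second derivative at x_i, h_i = 1, 2, and Δ_i = (y_(i+1) − y_i)/h_i = -7, 3/2:
  1·M_0 + 6·M_1 + 2·M_2 = 6(Δ_1 - Δ_0) = 51
Natural end conditions: M_0 = M_2 = 0.
Solving the tridiagonal system: M_0 = 0, M_1 = 17/2, M_2 = 0.
On [0, 2], with S_1(x) = a_1 + b_1·x + c_1·x² + d_1·x³: c_1 = M_1/2 = 17/4, d_1 = (M_2 - M_1)/(6h_1) = -17/24, b_1 = Δ_1 - h_1(2M_1 + M_2)/6 = -25/6.

4.2500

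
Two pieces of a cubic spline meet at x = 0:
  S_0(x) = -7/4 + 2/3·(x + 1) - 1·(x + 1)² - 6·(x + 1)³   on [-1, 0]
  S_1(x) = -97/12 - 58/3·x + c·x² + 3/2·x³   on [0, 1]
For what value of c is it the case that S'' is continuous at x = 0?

-19

S_0''(x) = -2 - 36·(x + 1), so S_0''(0) = -38. On the right, S_1''(0) = 2c, so c = -19.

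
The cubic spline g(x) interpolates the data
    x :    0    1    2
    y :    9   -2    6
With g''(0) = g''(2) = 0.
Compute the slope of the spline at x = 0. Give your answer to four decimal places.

-15.7500

Write M_i for g''(x_i). With h_i = 1, 1 and divided differences Δ_i = -11, 8, the continuity of g' gives the tridiagonal system
  1·M_0 + 4·M_1 + 1·M_2 = 6(Δ_1 - Δ_0) = 114
Natural end conditions: M_0 = M_2 = 0.
Solving the tridiagonal system: M_0 = 0, M_1 = 57/2, M_2 = 0.
On [0, 1], g'(x) = b_0 + 2c_0·x + 3d_0·x² with b_0 = Δ_0 - h_0(2M_0 + M_1)/6 = -63/4, c_0 = M_0/2 = 0, d_0 = (M_1 - M_0)/(6h_0) = 19/4. So g'(0) = -63/4.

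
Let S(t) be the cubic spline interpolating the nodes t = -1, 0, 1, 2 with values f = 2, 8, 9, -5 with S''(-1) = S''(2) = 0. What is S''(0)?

-2

Let σ_i = S''(x_i). Step sizes h_i = 1, 1, 1; slopes of the chords Δ_i = (y_(i+1) - y_i)/h_i = 6, 1, -14.
  1·σ_0 + 4·σ_1 + 1·σ_2 = 6(Δ_1 - Δ_0) = -30
  1·σ_1 + 4·σ_2 + 1·σ_3 = 6(Δ_2 - Δ_1) = -90
Natural end conditions: σ_0 = σ_3 = 0.
Forward elimination and back-substitution give σ_0 = 0, σ_1 = -2, σ_2 = -22, σ_3 = 0.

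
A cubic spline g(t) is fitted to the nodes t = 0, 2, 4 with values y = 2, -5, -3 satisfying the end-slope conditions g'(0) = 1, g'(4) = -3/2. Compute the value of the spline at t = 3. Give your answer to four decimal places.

Write σ_i for g''(x_i). With h_i = 2, 2 and divided differences Δ_i = -7/2, 1, the continuity of g' gives the tridiagonal system
  2·σ_0 + 8·σ_1 + 2·σ_2 = 6(Δ_1 - Δ_0) = 27
Clamped end conditions give two more equations: 2h_0·σ_0 + h_0·σ_1 = 6(Δ_0 - g'(0)) = -27 and h_1·σ_1 + 2h_1·σ_2 = 6(g'(4) - Δ_1) = -15.
Solving the tridiagonal system: σ_0 = -43/4, σ_1 = 8, σ_2 = -31/4.
On [2, 4], g(t) = -5 - 7/4·(t - 2) + 4·(t - 2)² - 21/16·(t - 2)³.
With (t - 2) = 1: g(3) = -65/16.

-4.0625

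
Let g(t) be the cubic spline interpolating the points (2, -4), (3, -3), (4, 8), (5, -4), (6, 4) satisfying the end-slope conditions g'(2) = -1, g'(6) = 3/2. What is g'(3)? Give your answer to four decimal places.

Write σ_i for g''(x_i). With h_i = 1, 1, 1, 1 and divided differences Δ_i = 1, 11, -12, 8, the continuity of g' gives the tridiagonal system
  1·σ_0 + 4·σ_1 + 1·σ_2 = 6(Δ_1 - Δ_0) = 60
  1·σ_1 + 4·σ_2 + 1·σ_3 = 6(Δ_2 - Δ_1) = -138
  1·σ_2 + 4·σ_3 + 1·σ_4 = 6(Δ_3 - Δ_2) = 120
Clamped end conditions give two more equations: 2h_0·σ_0 + h_0·σ_1 = 6(Δ_0 - g'(2)) = 12 and h_3·σ_3 + 2h_3·σ_4 = 6(g'(6) - Δ_3) = -39.
Solving: σ_0 = -547/56, σ_1 = 883/28, σ_2 = -451/8, σ_3 = 1567/28, σ_4 = -2659/56.
On [3, 4], g'(t) = b_1 + 2c_1·(t - 3) + 3d_1·(t - 3)² with b_1 = Δ_1 - h_1(2σ_1 + σ_2)/6 = 1107/112, c_1 = σ_1/2 = 883/56, d_1 = (σ_2 - σ_1)/(6h_1) = -1641/112. So g'(3) = 1107/112.

9.8839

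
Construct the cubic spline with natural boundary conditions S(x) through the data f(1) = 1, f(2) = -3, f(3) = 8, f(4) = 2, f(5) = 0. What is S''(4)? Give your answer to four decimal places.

Put M_i = S'' at the i-th knot. Here h = (1, 1, 1, 1) and Δ = (-4, 11, -6, -2), so the interior equations h_(i-1)·M_(i-1) + 2(h_(i-1)+h_i)·M_i + h_i·M_(i+1) = 6(Δ_i − Δ_(i-1)) read
  1·M_0 + 4·M_1 + 1·M_2 = 6(Δ_1 - Δ_0) = 90
  1·M_1 + 4·M_2 + 1·M_3 = 6(Δ_2 - Δ_1) = -102
  1·M_2 + 4·M_3 + 1·M_4 = 6(Δ_3 - Δ_2) = 24
Natural end conditions: M_0 = M_4 = 0.
Solving: M_0 = 0, M_1 = 891/28, M_2 = -261/7, M_3 = 429/28, M_4 = 0.

15.3214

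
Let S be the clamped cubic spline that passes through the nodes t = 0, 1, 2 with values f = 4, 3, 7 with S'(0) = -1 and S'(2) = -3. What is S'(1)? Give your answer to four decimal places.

3.2500

With M_i denoting the second derivative at x_i, h_i = 1, 1, and Δ_i = (y_(i+1) − y_i)/h_i = -1, 4:
  1·M_0 + 4·M_1 + 1·M_2 = 6(Δ_1 - Δ_0) = 30
Clamped end conditions give two more equations: 2h_0·M_0 + h_0·M_1 = 6(Δ_0 - S'(0)) = 0 and h_1·M_1 + 2h_1·M_2 = 6(S'(2) - Δ_1) = -42.
Solving the tridiagonal system: M_0 = -17/2, M_1 = 17, M_2 = -59/2.
On [1, 2], S'(t) = b_1 + 2c_1·(t - 1) + 3d_1·(t - 1)² with b_1 = Δ_1 - h_1(2M_1 + M_2)/6 = 13/4, c_1 = M_1/2 = 17/2, d_1 = (M_2 - M_1)/(6h_1) = -31/4. So S'(1) = 13/4.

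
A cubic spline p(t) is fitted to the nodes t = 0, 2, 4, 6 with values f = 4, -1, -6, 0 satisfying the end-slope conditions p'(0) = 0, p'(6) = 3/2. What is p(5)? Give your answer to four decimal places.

-3.1250

Write M_i for p''(x_i). With h_i = 2, 2, 2 and divided differences Δ_i = -5/2, -5/2, 3, the continuity of p' gives the tridiagonal system
  2·M_0 + 8·M_1 + 2·M_2 = 6(Δ_1 - Δ_0) = 0
  2·M_1 + 8·M_2 + 2·M_3 = 6(Δ_2 - Δ_1) = 33
Clamped end conditions give two more equations: 2h_0·M_0 + h_0·M_1 = 6(Δ_0 - p'(0)) = -15 and h_2·M_2 + 2h_2·M_3 = 6(p'(6) - Δ_2) = -9.
Hence M_0 = -7/2, M_1 = -1/2, M_2 = 11/2, M_3 = -5.
On [4, 6], p(t) = -6 + 1·(t - 4) + 11/4·(t - 4)² - 7/8·(t - 4)³.
With (t - 4) = 1: p(5) = -25/8.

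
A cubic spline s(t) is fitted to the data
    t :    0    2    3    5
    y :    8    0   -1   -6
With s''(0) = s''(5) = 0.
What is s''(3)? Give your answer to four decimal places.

-2.0571

Let M_i = s''(x_i). Step sizes h_i = 2, 1, 2; slopes of the chords Δ_i = (y_(i+1) - y_i)/h_i = -4, -1, -5/2.
  2·M_0 + 6·M_1 + 1·M_2 = 6(Δ_1 - Δ_0) = 18
  1·M_1 + 6·M_2 + 2·M_3 = 6(Δ_2 - Δ_1) = -9
Natural end conditions: M_0 = M_3 = 0.
Forward elimination and back-substitution give M_0 = 0, M_1 = 117/35, M_2 = -72/35, M_3 = 0.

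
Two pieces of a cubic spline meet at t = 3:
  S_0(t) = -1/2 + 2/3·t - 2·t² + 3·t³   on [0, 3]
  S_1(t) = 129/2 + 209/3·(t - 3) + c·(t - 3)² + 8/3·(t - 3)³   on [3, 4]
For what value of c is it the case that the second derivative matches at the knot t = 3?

S_0''(t) = -4 + 18·t, so S_0''(3) = 50. On the right, S_1''(3) = 2c, so c = 25.

25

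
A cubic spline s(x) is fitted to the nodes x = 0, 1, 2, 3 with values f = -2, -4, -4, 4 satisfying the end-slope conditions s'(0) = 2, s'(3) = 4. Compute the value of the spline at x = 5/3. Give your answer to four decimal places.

-5.1259

Let σ_i = s''(x_i). Step sizes h_i = 1, 1, 1; slopes of the chords Δ_i = (y_(i+1) - y_i)/h_i = -2, 0, 8.
  1·σ_0 + 4·σ_1 + 1·σ_2 = 6(Δ_1 - Δ_0) = 12
  1·σ_1 + 4·σ_2 + 1·σ_3 = 6(Δ_2 - Δ_1) = 48
Clamped end conditions give two more equations: 2h_0·σ_0 + h_0·σ_1 = 6(Δ_0 - s'(0)) = -24 and h_2·σ_2 + 2h_2·σ_3 = 6(s'(3) - Δ_2) = -24.
Solving: σ_0 = -196/15, σ_1 = 32/15, σ_2 = 248/15, σ_3 = -304/15.
On [1, 2], s(x) = -4 - 52/15·(x - 1) + 16/15·(x - 1)² + 12/5·(x - 1)³.
With (x - 1) = 2/3: s(5/3) = -692/135.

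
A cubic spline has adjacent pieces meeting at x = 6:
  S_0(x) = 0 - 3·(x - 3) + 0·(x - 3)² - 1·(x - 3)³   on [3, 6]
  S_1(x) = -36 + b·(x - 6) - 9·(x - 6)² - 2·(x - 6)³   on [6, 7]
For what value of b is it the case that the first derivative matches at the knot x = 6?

-30

S_0'(x) = -3 + 0·(x - 3) - 3·(x - 3)², so S_0'(6) = -30. On the right, S_1'(6) = b, so b = -30.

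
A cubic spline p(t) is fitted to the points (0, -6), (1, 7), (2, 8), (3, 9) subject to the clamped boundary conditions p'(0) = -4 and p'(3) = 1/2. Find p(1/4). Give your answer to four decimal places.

-5.0891

Let m_i = p''(x_i). Step sizes h_i = 1, 1, 1; slopes of the chords Δ_i = (y_(i+1) - y_i)/h_i = 13, 1, 1.
  1·m_0 + 4·m_1 + 1·m_2 = 6(Δ_1 - Δ_0) = -72
  1·m_1 + 4·m_2 + 1·m_3 = 6(Δ_2 - Δ_1) = 0
Clamped end conditions give two more equations: 2h_0·m_0 + h_0·m_1 = 6(Δ_0 - p'(0)) = 102 and h_2·m_2 + 2h_2·m_3 = 6(p'(3) - Δ_2) = -3.
Hence m_0 = 351/5, m_1 = -192/5, m_2 = 57/5, m_3 = -36/5.
On [0, 1], p(t) = -6 - 4·t + 351/10·t² - 181/10·t³.
With t = 1/4: p(1/4) = -3257/640.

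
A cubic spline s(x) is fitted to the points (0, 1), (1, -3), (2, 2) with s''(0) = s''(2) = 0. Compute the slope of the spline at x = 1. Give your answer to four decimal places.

0.5000

With M_i denoting the second derivative at x_i, h_i = 1, 1, and Δ_i = (y_(i+1) − y_i)/h_i = -4, 5:
  1·M_0 + 4·M_1 + 1·M_2 = 6(Δ_1 - Δ_0) = 54
Natural end conditions: M_0 = M_2 = 0.
Hence M_0 = 0, M_1 = 27/2, M_2 = 0.
On [1, 2], s'(x) = b_1 + 2c_1·(x - 1) + 3d_1·(x - 1)² with b_1 = Δ_1 - h_1(2M_1 + M_2)/6 = 1/2, c_1 = M_1/2 = 27/4, d_1 = (M_2 - M_1)/(6h_1) = -9/4. So s'(1) = 1/2.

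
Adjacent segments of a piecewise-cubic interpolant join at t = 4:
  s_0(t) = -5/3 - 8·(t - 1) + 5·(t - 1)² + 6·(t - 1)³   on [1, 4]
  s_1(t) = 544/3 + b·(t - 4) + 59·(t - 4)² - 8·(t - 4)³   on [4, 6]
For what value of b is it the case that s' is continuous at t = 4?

184

s_0'(t) = -8 + 10·(t - 1) + 18·(t - 1)², so s_0'(4) = 184. On the right, s_1'(4) = b, so b = 184.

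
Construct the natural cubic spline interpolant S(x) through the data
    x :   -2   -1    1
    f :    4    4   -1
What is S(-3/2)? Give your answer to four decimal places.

Put m_i = S'' at the i-th knot. Here h = (1, 2) and Δ = (0, -5/2), so the interior equations h_(i-1)·m_(i-1) + 2(h_(i-1)+h_i)·m_i + h_i·m_(i+1) = 6(Δ_i − Δ_(i-1)) read
  1·m_0 + 6·m_1 + 2·m_2 = 6(Δ_1 - Δ_0) = -15
Natural end conditions: m_0 = m_2 = 0.
Solving: m_0 = 0, m_1 = -5/2, m_2 = 0.
On [-2, -1], S(x) = 4 + 5/12·(x + 2) + 0·(x + 2)² - 5/12·(x + 2)³.
With (x + 2) = 1/2: S(-3/2) = 133/32.

4.1563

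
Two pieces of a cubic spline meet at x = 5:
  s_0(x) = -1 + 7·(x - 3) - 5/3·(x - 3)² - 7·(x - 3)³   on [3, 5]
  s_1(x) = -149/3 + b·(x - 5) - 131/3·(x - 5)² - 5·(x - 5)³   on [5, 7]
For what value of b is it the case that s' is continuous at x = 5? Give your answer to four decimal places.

s_0'(x) = 7 - 10/3·(x - 3) - 21·(x - 3)², so s_0'(5) = -251/3. On the right, s_1'(5) = b, so b = -251/3.

-83.6667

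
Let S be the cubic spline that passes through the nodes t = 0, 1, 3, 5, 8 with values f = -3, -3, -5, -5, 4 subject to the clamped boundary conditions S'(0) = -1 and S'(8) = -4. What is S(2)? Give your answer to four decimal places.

With m_i denoting the second derivative at x_i, h_i = 1, 2, 2, 3, and Δ_i = (y_(i+1) − y_i)/h_i = 0, -1, 0, 3:
  1·m_0 + 6·m_1 + 2·m_2 = 6(Δ_1 - Δ_0) = -6
  2·m_1 + 8·m_2 + 2·m_3 = 6(Δ_2 - Δ_1) = 6
  2·m_2 + 10·m_3 + 3·m_4 = 6(Δ_3 - Δ_2) = 18
Clamped end conditions give two more equations: 2h_0·m_0 + h_0·m_1 = 6(Δ_0 - S'(0)) = 6 and h_3·m_3 + 2h_3·m_4 = 6(S'(8) - Δ_3) = -42.
Forward elimination and back-substitution give m_0 = 405/106, m_1 = -87/53, m_2 = 3/212, m_3 = 243/53, m_4 = -985/106.
On [1, 3], S(t) = -3 + 19/212·(t - 1) - 87/106·(t - 1)² + 117/848·(t - 1)³.
With (t - 1) = 1: S(2) = -3047/848.

-3.5932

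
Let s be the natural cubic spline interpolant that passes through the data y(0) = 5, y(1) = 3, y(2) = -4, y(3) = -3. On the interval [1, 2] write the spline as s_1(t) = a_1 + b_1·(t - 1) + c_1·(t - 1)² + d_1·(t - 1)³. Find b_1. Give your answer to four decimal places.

With M_i denoting the second derivative at x_i, h_i = 1, 1, 1, and Δ_i = (y_(i+1) − y_i)/h_i = -2, -7, 1:
  1·M_0 + 4·M_1 + 1·M_2 = 6(Δ_1 - Δ_0) = -30
  1·M_1 + 4·M_2 + 1·M_3 = 6(Δ_2 - Δ_1) = 48
Natural end conditions: M_0 = M_3 = 0.
Solving: M_0 = 0, M_1 = -56/5, M_2 = 74/5, M_3 = 0.
On [1, 2], with s_1(t) = a_1 + b_1·(t - 1) + c_1·(t - 1)² + d_1·(t - 1)³: c_1 = M_1/2 = -28/5, d_1 = (M_2 - M_1)/(6h_1) = 13/3, b_1 = Δ_1 - h_1(2M_1 + M_2)/6 = -86/15.

-5.7333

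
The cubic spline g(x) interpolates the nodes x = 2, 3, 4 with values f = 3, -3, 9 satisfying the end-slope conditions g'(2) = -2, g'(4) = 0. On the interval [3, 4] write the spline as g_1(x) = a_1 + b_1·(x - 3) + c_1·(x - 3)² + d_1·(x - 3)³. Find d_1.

Write σ_i for g''(x_i). With h_i = 1, 1 and divided differences Δ_i = -6, 12, the continuity of g' gives the tridiagonal system
  1·σ_0 + 4·σ_1 + 1·σ_2 = 6(Δ_1 - Δ_0) = 108
Clamped end conditions give two more equations: 2h_0·σ_0 + h_0·σ_1 = 6(Δ_0 - g'(2)) = -24 and h_1·σ_1 + 2h_1·σ_2 = 6(g'(4) - Δ_1) = -72.
Forward elimination and back-substitution give σ_0 = -38, σ_1 = 52, σ_2 = -62.
On [3, 4], with g_1(x) = a_1 + b_1·(x - 3) + c_1·(x - 3)² + d_1·(x - 3)³: c_1 = σ_1/2 = 26, d_1 = (σ_2 - σ_1)/(6h_1) = -19, b_1 = Δ_1 - h_1(2σ_1 + σ_2)/6 = 5.

-19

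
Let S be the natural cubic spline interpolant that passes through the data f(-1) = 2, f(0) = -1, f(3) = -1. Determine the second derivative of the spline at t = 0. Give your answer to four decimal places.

Put σ_i = S'' at the i-th knot. Here h = (1, 3) and Δ = (-3, 0), so the interior equations h_(i-1)·σ_(i-1) + 2(h_(i-1)+h_i)·σ_i + h_i·σ_(i+1) = 6(Δ_i − Δ_(i-1)) read
  1·σ_0 + 8·σ_1 + 3·σ_2 = 6(Δ_1 - Δ_0) = 18
Natural end conditions: σ_0 = σ_2 = 0.
Forward elimination and back-substitution give σ_0 = 0, σ_1 = 9/4, σ_2 = 0.

2.2500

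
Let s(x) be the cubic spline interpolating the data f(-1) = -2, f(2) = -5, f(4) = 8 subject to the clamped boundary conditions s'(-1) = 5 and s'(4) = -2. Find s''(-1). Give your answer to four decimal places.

-11.9000

With σ_i denoting the second derivative at x_i, h_i = 3, 2, and Δ_i = (y_(i+1) − y_i)/h_i = -1, 13/2:
  3·σ_0 + 10·σ_1 + 2·σ_2 = 6(Δ_1 - Δ_0) = 45
Clamped end conditions give two more equations: 2h_0·σ_0 + h_0·σ_1 = 6(Δ_0 - s'(-1)) = -36 and h_1·σ_1 + 2h_1·σ_2 = 6(s'(4) - Δ_1) = -51.
Solving: σ_0 = -119/10, σ_1 = 59/5, σ_2 = -373/20.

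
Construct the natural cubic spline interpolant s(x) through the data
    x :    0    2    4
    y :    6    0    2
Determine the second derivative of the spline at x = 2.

3

Let σ_i = s''(x_i). Step sizes h_i = 2, 2; slopes of the chords Δ_i = (y_(i+1) - y_i)/h_i = -3, 1.
  2·σ_0 + 8·σ_1 + 2·σ_2 = 6(Δ_1 - Δ_0) = 24
Natural end conditions: σ_0 = σ_2 = 0.
Hence σ_0 = 0, σ_1 = 3, σ_2 = 0.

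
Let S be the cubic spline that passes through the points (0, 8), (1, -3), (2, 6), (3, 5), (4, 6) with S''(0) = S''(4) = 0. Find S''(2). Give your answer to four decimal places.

Let m_i = S''(x_i). Step sizes h_i = 1, 1, 1, 1; slopes of the chords Δ_i = (y_(i+1) - y_i)/h_i = -11, 9, -1, 1.
  1·m_0 + 4·m_1 + 1·m_2 = 6(Δ_1 - Δ_0) = 120
  1·m_1 + 4·m_2 + 1·m_3 = 6(Δ_2 - Δ_1) = -60
  1·m_2 + 4·m_3 + 1·m_4 = 6(Δ_3 - Δ_2) = 12
Natural end conditions: m_0 = m_4 = 0.
Solving the tridiagonal system: m_0 = 0, m_1 = 513/14, m_2 = -186/7, m_3 = 135/14, m_4 = 0.

-26.5714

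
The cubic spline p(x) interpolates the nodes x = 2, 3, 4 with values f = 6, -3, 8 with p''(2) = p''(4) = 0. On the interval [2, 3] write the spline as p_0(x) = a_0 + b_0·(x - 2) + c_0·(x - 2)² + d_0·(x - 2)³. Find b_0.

Let M_i = p''(x_i). Step sizes h_i = 1, 1; slopes of the chords Δ_i = (y_(i+1) - y_i)/h_i = -9, 11.
  1·M_0 + 4·M_1 + 1·M_2 = 6(Δ_1 - Δ_0) = 120
Natural end conditions: M_0 = M_2 = 0.
Forward elimination and back-substitution give M_0 = 0, M_1 = 30, M_2 = 0.
On [2, 3], with p_0(x) = a_0 + b_0·(x - 2) + c_0·(x - 2)² + d_0·(x - 2)³: c_0 = M_0/2 = 0, d_0 = (M_1 - M_0)/(6h_0) = 5, b_0 = Δ_0 - h_0(2M_0 + M_1)/6 = -14.

-14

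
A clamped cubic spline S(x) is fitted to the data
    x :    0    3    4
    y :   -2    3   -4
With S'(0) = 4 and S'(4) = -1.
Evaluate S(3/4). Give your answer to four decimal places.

1.5059

Let M_i = S''(x_i). Step sizes h_i = 3, 1; slopes of the chords Δ_i = (y_(i+1) - y_i)/h_i = 5/3, -7.
  3·M_0 + 8·M_1 + 1·M_2 = 6(Δ_1 - Δ_0) = -52
Clamped end conditions give two more equations: 2h_0·M_0 + h_0·M_1 = 6(Δ_0 - S'(0)) = -14 and h_1·M_1 + 2h_1·M_2 = 6(S'(4) - Δ_1) = 36.
Forward elimination and back-substitution give M_0 = 35/12, M_1 = -21/2, M_2 = 93/4.
On [0, 3], S(x) = -2 + 4·x + 35/24·x² - 161/216·x³.
With x = 3/4: S(3/4) = 771/512.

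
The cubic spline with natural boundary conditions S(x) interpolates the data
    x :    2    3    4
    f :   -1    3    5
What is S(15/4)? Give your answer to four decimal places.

With M_i denoting the second derivative at x_i, h_i = 1, 1, and Δ_i = (y_(i+1) − y_i)/h_i = 4, 2:
  1·M_0 + 4·M_1 + 1·M_2 = 6(Δ_1 - Δ_0) = -12
Natural end conditions: M_0 = M_2 = 0.
Hence M_0 = 0, M_1 = -3, M_2 = 0.
On [3, 4], S(x) = 3 + 3·(x - 3) - 3/2·(x - 3)² + 1/2·(x - 3)³.
With (x - 3) = 3/4: S(15/4) = 591/128.

4.6172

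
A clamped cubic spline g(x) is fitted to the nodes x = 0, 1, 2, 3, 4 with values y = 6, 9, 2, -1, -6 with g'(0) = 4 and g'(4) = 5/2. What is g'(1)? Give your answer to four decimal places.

With σ_i denoting the second derivative at x_i, h_i = 1, 1, 1, 1, and Δ_i = (y_(i+1) − y_i)/h_i = 3, -7, -3, -5:
  1·σ_0 + 4·σ_1 + 1·σ_2 = 6(Δ_1 - Δ_0) = -60
  1·σ_1 + 4·σ_2 + 1·σ_3 = 6(Δ_2 - Δ_1) = 24
  1·σ_2 + 4·σ_3 + 1·σ_4 = 6(Δ_3 - Δ_2) = -12
Clamped end conditions give two more equations: 2h_0·σ_0 + h_0·σ_1 = 6(Δ_0 - g'(0)) = -6 and h_3·σ_3 + 2h_3·σ_4 = 6(g'(4) - Δ_3) = 45.
Forward elimination and back-substitution give σ_0 = 405/56, σ_1 = -573/28, σ_2 = 117/8, σ_3 = -393/28, σ_4 = 1653/56.
On [1, 2], g'(x) = b_1 + 2c_1·(x - 1) + 3d_1·(x - 1)² with b_1 = Δ_1 - h_1(2σ_1 + σ_2)/6 = -293/112, c_1 = σ_1/2 = -573/56, d_1 = (σ_2 - σ_1)/(6h_1) = 655/112. So g'(1) = -293/112.

-2.6161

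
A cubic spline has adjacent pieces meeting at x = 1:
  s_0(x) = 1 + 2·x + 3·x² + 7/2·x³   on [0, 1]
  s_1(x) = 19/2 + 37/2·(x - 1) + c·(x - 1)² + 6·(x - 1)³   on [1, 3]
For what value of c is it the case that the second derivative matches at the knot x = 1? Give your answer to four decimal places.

s_0''(x) = 6 + 21·x, so s_0''(1) = 27. On the right, s_1''(1) = 2c, so c = 27/2.

13.5000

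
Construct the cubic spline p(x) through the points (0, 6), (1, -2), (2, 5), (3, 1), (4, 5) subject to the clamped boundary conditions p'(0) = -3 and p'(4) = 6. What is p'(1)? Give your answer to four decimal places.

-0.7500

Write m_i for p''(x_i). With h_i = 1, 1, 1, 1 and divided differences Δ_i = -8, 7, -4, 4, the continuity of p' gives the tridiagonal system
  1·m_0 + 4·m_1 + 1·m_2 = 6(Δ_1 - Δ_0) = 90
  1·m_1 + 4·m_2 + 1·m_3 = 6(Δ_2 - Δ_1) = -66
  1·m_2 + 4·m_3 + 1·m_4 = 6(Δ_3 - Δ_2) = 48
Clamped end conditions give two more equations: 2h_0·m_0 + h_0·m_1 = 6(Δ_0 - p'(0)) = -30 and h_3·m_3 + 2h_3·m_4 = 6(p'(4) - Δ_3) = 12.
Solving the tridiagonal system: m_0 = -69/2, m_1 = 39, m_2 = -63/2, m_3 = 21, m_4 = -9/2.
On [1, 2], p'(x) = b_1 + 2c_1·(x - 1) + 3d_1·(x - 1)² with b_1 = Δ_1 - h_1(2m_1 + m_2)/6 = -3/4, c_1 = m_1/2 = 39/2, d_1 = (m_2 - m_1)/(6h_1) = -47/4. So p'(1) = -3/4.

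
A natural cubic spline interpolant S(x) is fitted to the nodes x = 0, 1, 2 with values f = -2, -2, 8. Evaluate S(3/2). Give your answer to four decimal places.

2.0625

Write M_i for S''(x_i). With h_i = 1, 1 and divided differences Δ_i = 0, 10, the continuity of S' gives the tridiagonal system
  1·M_0 + 4·M_1 + 1·M_2 = 6(Δ_1 - Δ_0) = 60
Natural end conditions: M_0 = M_2 = 0.
Hence M_0 = 0, M_1 = 15, M_2 = 0.
On [1, 2], S(x) = -2 + 5·(x - 1) + 15/2·(x - 1)² - 5/2·(x - 1)³.
With (x - 1) = 1/2: S(3/2) = 33/16.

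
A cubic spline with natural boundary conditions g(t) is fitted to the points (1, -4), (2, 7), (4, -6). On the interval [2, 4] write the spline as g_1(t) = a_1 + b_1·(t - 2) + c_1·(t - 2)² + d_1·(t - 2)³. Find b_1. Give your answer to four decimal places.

5.1667

Write M_i for g''(x_i). With h_i = 1, 2 and divided differences Δ_i = 11, -13/2, the continuity of g' gives the tridiagonal system
  1·M_0 + 6·M_1 + 2·M_2 = 6(Δ_1 - Δ_0) = -105
Natural end conditions: M_0 = M_2 = 0.
Forward elimination and back-substitution give M_0 = 0, M_1 = -35/2, M_2 = 0.
On [2, 4], with g_1(t) = a_1 + b_1·(t - 2) + c_1·(t - 2)² + d_1·(t - 2)³: c_1 = M_1/2 = -35/4, d_1 = (M_2 - M_1)/(6h_1) = 35/24, b_1 = Δ_1 - h_1(2M_1 + M_2)/6 = 31/6.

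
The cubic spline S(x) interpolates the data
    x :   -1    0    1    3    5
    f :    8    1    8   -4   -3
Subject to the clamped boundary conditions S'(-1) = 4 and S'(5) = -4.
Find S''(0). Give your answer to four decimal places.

40.4524

Put M_i = S'' at the i-th knot. Here h = (1, 1, 2, 2) and Δ = (-7, 7, -6, 1/2), so the interior equations h_(i-1)·M_(i-1) + 2(h_(i-1)+h_i)·M_i + h_i·M_(i+1) = 6(Δ_i − Δ_(i-1)) read
  1·M_0 + 4·M_1 + 1·M_2 = 6(Δ_1 - Δ_0) = 84
  1·M_1 + 6·M_2 + 2·M_3 = 6(Δ_2 - Δ_1) = -78
  2·M_2 + 8·M_3 + 2·M_4 = 6(Δ_3 - Δ_2) = 39
Clamped end conditions give two more equations: 2h_0·M_0 + h_0·M_1 = 6(Δ_0 - S'(-1)) = -66 and h_3·M_3 + 2h_3·M_4 = 6(S'(5) - Δ_3) = -27.
Forward elimination and back-substitution give M_0 = -4471/84, M_1 = 1699/42, M_2 = -295/12, M_3 = 305/21, M_4 = -1177/84.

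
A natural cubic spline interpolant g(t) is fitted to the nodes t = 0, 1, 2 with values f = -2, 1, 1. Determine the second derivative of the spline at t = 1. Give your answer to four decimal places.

-4.5000

Write M_i for g''(x_i). With h_i = 1, 1 and divided differences Δ_i = 3, 0, the continuity of g' gives the tridiagonal system
  1·M_0 + 4·M_1 + 1·M_2 = 6(Δ_1 - Δ_0) = -18
Natural end conditions: M_0 = M_2 = 0.
Solving the tridiagonal system: M_0 = 0, M_1 = -9/2, M_2 = 0.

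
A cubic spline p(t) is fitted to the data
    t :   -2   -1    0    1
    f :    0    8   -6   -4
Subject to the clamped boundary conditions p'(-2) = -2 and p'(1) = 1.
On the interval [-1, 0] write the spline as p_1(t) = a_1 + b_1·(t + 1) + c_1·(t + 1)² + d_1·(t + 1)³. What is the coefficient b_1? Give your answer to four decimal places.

-1.8000

Write m_i for p''(x_i). With h_i = 1, 1, 1 and divided differences Δ_i = 8, -14, 2, the continuity of p' gives the tridiagonal system
  1·m_0 + 4·m_1 + 1·m_2 = 6(Δ_1 - Δ_0) = -132
  1·m_1 + 4·m_2 + 1·m_3 = 6(Δ_2 - Δ_1) = 96
Clamped end conditions give two more equations: 2h_0·m_0 + h_0·m_1 = 6(Δ_0 - p'(-2)) = 60 and h_2·m_2 + 2h_2·m_3 = 6(p'(1) - Δ_2) = -6.
Solving the tridiagonal system: m_0 = 298/5, m_1 = -296/5, m_2 = 226/5, m_3 = -128/5.
On [-1, 0], with p_1(t) = a_1 + b_1·(t + 1) + c_1·(t + 1)² + d_1·(t + 1)³: c_1 = m_1/2 = -148/5, d_1 = (m_2 - m_1)/(6h_1) = 87/5, b_1 = Δ_1 - h_1(2m_1 + m_2)/6 = -9/5.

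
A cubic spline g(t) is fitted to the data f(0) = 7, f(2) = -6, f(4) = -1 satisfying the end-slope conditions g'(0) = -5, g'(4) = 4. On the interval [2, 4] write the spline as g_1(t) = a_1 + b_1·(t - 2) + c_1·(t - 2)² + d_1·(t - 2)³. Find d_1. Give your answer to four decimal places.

Put M_i = g'' at the i-th knot. Here h = (2, 2) and Δ = (-13/2, 5/2), so the interior equations h_(i-1)·M_(i-1) + 2(h_(i-1)+h_i)·M_i + h_i·M_(i+1) = 6(Δ_i − Δ_(i-1)) read
  2·M_0 + 8·M_1 + 2·M_2 = 6(Δ_1 - Δ_0) = 54
Clamped end conditions give two more equations: 2h_0·M_0 + h_0·M_1 = 6(Δ_0 - g'(0)) = -9 and h_1·M_1 + 2h_1·M_2 = 6(g'(4) - Δ_1) = 9.
Solving: M_0 = -27/4, M_1 = 9, M_2 = -9/4.
On [2, 4], with g_1(t) = a_1 + b_1·(t - 2) + c_1·(t - 2)² + d_1·(t - 2)³: c_1 = M_1/2 = 9/2, d_1 = (M_2 - M_1)/(6h_1) = -15/16, b_1 = Δ_1 - h_1(2M_1 + M_2)/6 = -11/4.

-0.9375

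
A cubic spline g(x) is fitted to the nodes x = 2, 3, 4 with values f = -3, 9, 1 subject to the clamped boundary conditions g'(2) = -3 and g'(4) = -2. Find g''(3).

With M_i denoting the second derivative at x_i, h_i = 1, 1, and Δ_i = (y_(i+1) − y_i)/h_i = 12, -8:
  1·M_0 + 4·M_1 + 1·M_2 = 6(Δ_1 - Δ_0) = -120
Clamped end conditions give two more equations: 2h_0·M_0 + h_0·M_1 = 6(Δ_0 - g'(2)) = 90 and h_1·M_1 + 2h_1·M_2 = 6(g'(4) - Δ_1) = 36.
Hence M_0 = 151/2, M_1 = -61, M_2 = 97/2.

-61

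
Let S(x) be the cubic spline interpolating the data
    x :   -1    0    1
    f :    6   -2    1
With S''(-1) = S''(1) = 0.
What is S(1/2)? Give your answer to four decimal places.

With M_i denoting the second derivative at x_i, h_i = 1, 1, and Δ_i = (y_(i+1) − y_i)/h_i = -8, 3:
  1·M_0 + 4·M_1 + 1·M_2 = 6(Δ_1 - Δ_0) = 66
Natural end conditions: M_0 = M_2 = 0.
Hence M_0 = 0, M_1 = 33/2, M_2 = 0.
On [0, 1], S(x) = -2 - 5/2·x + 33/4·x² - 11/4·x³.
With x = 1/2: S(1/2) = -49/32.

-1.5313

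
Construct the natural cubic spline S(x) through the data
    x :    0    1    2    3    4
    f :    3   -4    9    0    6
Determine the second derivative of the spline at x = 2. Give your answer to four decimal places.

-52.7143

With σ_i denoting the second derivative at x_i, h_i = 1, 1, 1, 1, and Δ_i = (y_(i+1) − y_i)/h_i = -7, 13, -9, 6:
  1·σ_0 + 4·σ_1 + 1·σ_2 = 6(Δ_1 - Δ_0) = 120
  1·σ_1 + 4·σ_2 + 1·σ_3 = 6(Δ_2 - Δ_1) = -132
  1·σ_2 + 4·σ_3 + 1·σ_4 = 6(Δ_3 - Δ_2) = 90
Natural end conditions: σ_0 = σ_4 = 0.
Solving the tridiagonal system: σ_0 = 0, σ_1 = 1209/28, σ_2 = -369/7, σ_3 = 999/28, σ_4 = 0.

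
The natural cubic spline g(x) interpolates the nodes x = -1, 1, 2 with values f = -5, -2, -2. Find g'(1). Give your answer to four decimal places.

With σ_i denoting the second derivative at x_i, h_i = 2, 1, and Δ_i = (y_(i+1) − y_i)/h_i = 3/2, 0:
  2·σ_0 + 6·σ_1 + 1·σ_2 = 6(Δ_1 - Δ_0) = -9
Natural end conditions: σ_0 = σ_2 = 0.
Solving: σ_0 = 0, σ_1 = -3/2, σ_2 = 0.
On [1, 2], g'(x) = b_1 + 2c_1·(x - 1) + 3d_1·(x - 1)² with b_1 = Δ_1 - h_1(2σ_1 + σ_2)/6 = 1/2, c_1 = σ_1/2 = -3/4, d_1 = (σ_2 - σ_1)/(6h_1) = 1/4. So g'(1) = 1/2.

0.5000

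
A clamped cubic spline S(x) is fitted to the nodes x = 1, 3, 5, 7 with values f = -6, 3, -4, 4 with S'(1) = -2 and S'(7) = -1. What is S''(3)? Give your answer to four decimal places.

-13.1667

With σ_i denoting the second derivative at x_i, h_i = 2, 2, 2, and Δ_i = (y_(i+1) − y_i)/h_i = 9/2, -7/2, 4:
  2·σ_0 + 8·σ_1 + 2·σ_2 = 6(Δ_1 - Δ_0) = -48
  2·σ_1 + 8·σ_2 + 2·σ_3 = 6(Δ_2 - Δ_1) = 45
Clamped end conditions give two more equations: 2h_0·σ_0 + h_0·σ_1 = 6(Δ_0 - S'(1)) = 39 and h_2·σ_2 + 2h_2·σ_3 = 6(S'(7) - Δ_2) = -30.
Forward elimination and back-substitution give σ_0 = 49/3, σ_1 = -79/6, σ_2 = 37/3, σ_3 = -41/3.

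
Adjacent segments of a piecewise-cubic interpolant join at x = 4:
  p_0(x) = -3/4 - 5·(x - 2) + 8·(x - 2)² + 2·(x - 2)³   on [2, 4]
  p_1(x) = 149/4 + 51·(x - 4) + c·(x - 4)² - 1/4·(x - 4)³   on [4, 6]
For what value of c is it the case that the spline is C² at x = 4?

20

p_0''(x) = 16 + 12·(x - 2), so p_0''(4) = 40. On the right, p_1''(4) = 2c, so c = 20.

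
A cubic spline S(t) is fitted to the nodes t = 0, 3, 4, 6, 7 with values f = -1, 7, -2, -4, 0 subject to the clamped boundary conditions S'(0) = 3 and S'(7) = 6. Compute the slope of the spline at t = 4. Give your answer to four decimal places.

-7.7705

With M_i denoting the second derivative at x_i, h_i = 3, 1, 2, 1, and Δ_i = (y_(i+1) − y_i)/h_i = 8/3, -9, -1, 4:
  3·M_0 + 8·M_1 + 1·M_2 = 6(Δ_1 - Δ_0) = -70
  1·M_1 + 6·M_2 + 2·M_3 = 6(Δ_2 - Δ_1) = 48
  2·M_2 + 6·M_3 + 1·M_4 = 6(Δ_3 - Δ_2) = 30
Clamped end conditions give two more equations: 2h_0·M_0 + h_0·M_1 = 6(Δ_0 - S'(0)) = -2 and h_3·M_3 + 2h_3·M_4 = 6(S'(7) - Δ_3) = 12.
Hence M_0 = 2095/366, M_1 = -739/61, M_2 = 1189/122, M_3 = 50/61, M_4 = 341/61.
On [4, 6], S'(t) = b_2 + 2c_2·(t - 4) + 3d_2·(t - 4)² with b_2 = Δ_2 - h_2(2M_2 + M_3)/6 = -474/61, c_2 = M_2/2 = 1189/244, d_2 = (M_3 - M_2)/(6h_2) = -363/488. So S'(4) = -474/61.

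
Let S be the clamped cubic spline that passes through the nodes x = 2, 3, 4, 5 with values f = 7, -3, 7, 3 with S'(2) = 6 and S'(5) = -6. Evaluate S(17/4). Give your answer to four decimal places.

7.6125

Let m_i = S''(x_i). Step sizes h_i = 1, 1, 1; slopes of the chords Δ_i = (y_(i+1) - y_i)/h_i = -10, 10, -4.
  1·m_0 + 4·m_1 + 1·m_2 = 6(Δ_1 - Δ_0) = 120
  1·m_1 + 4·m_2 + 1·m_3 = 6(Δ_2 - Δ_1) = -84
Clamped end conditions give two more equations: 2h_0·m_0 + h_0·m_1 = 6(Δ_0 - S'(2)) = -96 and h_2·m_2 + 2h_2·m_3 = 6(S'(5) - Δ_2) = -12.
Solving the tridiagonal system: m_0 = -388/5, m_1 = 296/5, m_2 = -196/5, m_3 = 68/5.
On [4, 5], S(x) = 7 + 34/5·(x - 4) - 98/5·(x - 4)² + 44/5·(x - 4)³.
With (x - 4) = 1/4: S(17/4) = 609/80.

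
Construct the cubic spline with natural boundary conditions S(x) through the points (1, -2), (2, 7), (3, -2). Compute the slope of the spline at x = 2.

With M_i denoting the second derivative at x_i, h_i = 1, 1, and Δ_i = (y_(i+1) − y_i)/h_i = 9, -9:
  1·M_0 + 4·M_1 + 1·M_2 = 6(Δ_1 - Δ_0) = -108
Natural end conditions: M_0 = M_2 = 0.
Forward elimination and back-substitution give M_0 = 0, M_1 = -27, M_2 = 0.
On [2, 3], S'(x) = b_1 + 2c_1·(x - 2) + 3d_1·(x - 2)² with b_1 = Δ_1 - h_1(2M_1 + M_2)/6 = 0, c_1 = M_1/2 = -27/2, d_1 = (M_2 - M_1)/(6h_1) = 9/2. So S'(2) = 0.

0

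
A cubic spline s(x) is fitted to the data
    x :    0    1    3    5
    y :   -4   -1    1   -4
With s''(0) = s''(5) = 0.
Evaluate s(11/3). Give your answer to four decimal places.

Let M_i = s''(x_i). Step sizes h_i = 1, 2, 2; slopes of the chords Δ_i = (y_(i+1) - y_i)/h_i = 3, 1, -5/2.
  1·M_0 + 6·M_1 + 2·M_2 = 6(Δ_1 - Δ_0) = -12
  2·M_1 + 8·M_2 + 2·M_3 = 6(Δ_2 - Δ_1) = -21
Natural end conditions: M_0 = M_3 = 0.
Solving the tridiagonal system: M_0 = 0, M_1 = -27/22, M_2 = -51/22, M_3 = 0.
On [3, 5], s(x) = 1 - 21/22·(x - 3) - 51/44·(x - 3)² + 17/88·(x - 3)³.
With (x - 3) = 2/3: s(11/3) = -28/297.

-0.0943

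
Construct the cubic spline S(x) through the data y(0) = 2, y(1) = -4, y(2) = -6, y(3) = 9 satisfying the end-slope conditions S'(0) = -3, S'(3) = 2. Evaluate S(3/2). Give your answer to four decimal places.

With M_i denoting the second derivative at x_i, h_i = 1, 1, 1, and Δ_i = (y_(i+1) − y_i)/h_i = -6, -2, 15:
  1·M_0 + 4·M_1 + 1·M_2 = 6(Δ_1 - Δ_0) = 24
  1·M_1 + 4·M_2 + 1·M_3 = 6(Δ_2 - Δ_1) = 102
Clamped end conditions give two more equations: 2h_0·M_0 + h_0·M_1 = 6(Δ_0 - S'(0)) = -18 and h_2·M_2 + 2h_2·M_3 = 6(S'(3) - Δ_2) = -78.
Forward elimination and back-substitution give M_0 = -118/15, M_1 = -34/15, M_2 = 614/15, M_3 = -892/15.
On [1, 2], S(x) = -4 - 121/15·(x - 1) - 17/15·(x - 1)² + 36/5·(x - 1)³.
With (x - 1) = 1/2: S(3/2) = -89/12.

-7.4167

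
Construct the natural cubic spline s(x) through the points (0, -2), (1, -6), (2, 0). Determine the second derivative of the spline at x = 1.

15

Put M_i = s'' at the i-th knot. Here h = (1, 1) and Δ = (-4, 6), so the interior equations h_(i-1)·M_(i-1) + 2(h_(i-1)+h_i)·M_i + h_i·M_(i+1) = 6(Δ_i − Δ_(i-1)) read
  1·M_0 + 4·M_1 + 1·M_2 = 6(Δ_1 - Δ_0) = 60
Natural end conditions: M_0 = M_2 = 0.
Solving: M_0 = 0, M_1 = 15, M_2 = 0.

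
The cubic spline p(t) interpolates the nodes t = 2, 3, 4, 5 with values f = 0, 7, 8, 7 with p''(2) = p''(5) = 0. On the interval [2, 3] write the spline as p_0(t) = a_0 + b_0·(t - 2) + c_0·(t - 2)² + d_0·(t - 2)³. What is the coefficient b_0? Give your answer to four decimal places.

Write M_i for p''(x_i). With h_i = 1, 1, 1 and divided differences Δ_i = 7, 1, -1, the continuity of p' gives the tridiagonal system
  1·M_0 + 4·M_1 + 1·M_2 = 6(Δ_1 - Δ_0) = -36
  1·M_1 + 4·M_2 + 1·M_3 = 6(Δ_2 - Δ_1) = -12
Natural end conditions: M_0 = M_3 = 0.
Forward elimination and back-substitution give M_0 = 0, M_1 = -44/5, M_2 = -4/5, M_3 = 0.
On [2, 3], with p_0(t) = a_0 + b_0·(t - 2) + c_0·(t - 2)² + d_0·(t - 2)³: c_0 = M_0/2 = 0, d_0 = (M_1 - M_0)/(6h_0) = -22/15, b_0 = Δ_0 - h_0(2M_0 + M_1)/6 = 127/15.

8.4667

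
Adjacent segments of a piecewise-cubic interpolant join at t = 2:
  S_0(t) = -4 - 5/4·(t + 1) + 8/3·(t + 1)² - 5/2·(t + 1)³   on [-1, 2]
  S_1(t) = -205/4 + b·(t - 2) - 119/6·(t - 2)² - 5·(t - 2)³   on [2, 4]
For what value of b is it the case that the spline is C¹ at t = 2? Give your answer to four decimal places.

-52.7500

S_0'(t) = -5/4 + 16/3·(t + 1) - 15/2·(t + 1)², so S_0'(2) = -211/4. On the right, S_1'(2) = b, so b = -211/4.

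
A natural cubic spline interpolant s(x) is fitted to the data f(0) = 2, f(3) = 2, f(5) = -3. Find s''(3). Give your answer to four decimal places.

-1.5000

Write m_i for s''(x_i). With h_i = 3, 2 and divided differences Δ_i = 0, -5/2, the continuity of s' gives the tridiagonal system
  3·m_0 + 10·m_1 + 2·m_2 = 6(Δ_1 - Δ_0) = -15
Natural end conditions: m_0 = m_2 = 0.
Solving: m_0 = 0, m_1 = -3/2, m_2 = 0.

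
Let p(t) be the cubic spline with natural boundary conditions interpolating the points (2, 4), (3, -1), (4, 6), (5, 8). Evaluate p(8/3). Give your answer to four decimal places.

-0.6420

With m_i denoting the second derivative at x_i, h_i = 1, 1, 1, and Δ_i = (y_(i+1) − y_i)/h_i = -5, 7, 2:
  1·m_0 + 4·m_1 + 1·m_2 = 6(Δ_1 - Δ_0) = 72
  1·m_1 + 4·m_2 + 1·m_3 = 6(Δ_2 - Δ_1) = -30
Natural end conditions: m_0 = m_3 = 0.
Solving the tridiagonal system: m_0 = 0, m_1 = 106/5, m_2 = -64/5, m_3 = 0.
On [2, 3], p(t) = 4 - 128/15·(t - 2) + 0·(t - 2)² + 53/15·(t - 2)³.
With (t - 2) = 2/3: p(8/3) = -52/81.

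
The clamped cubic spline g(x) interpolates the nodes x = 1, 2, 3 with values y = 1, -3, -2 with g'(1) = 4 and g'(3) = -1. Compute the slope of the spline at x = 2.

With M_i denoting the second derivative at x_i, h_i = 1, 1, and Δ_i = (y_(i+1) − y_i)/h_i = -4, 1:
  1·M_0 + 4·M_1 + 1·M_2 = 6(Δ_1 - Δ_0) = 30
Clamped end conditions give two more equations: 2h_0·M_0 + h_0·M_1 = 6(Δ_0 - g'(1)) = -48 and h_1·M_1 + 2h_1·M_2 = 6(g'(3) - Δ_1) = -12.
Solving: M_0 = -34, M_1 = 20, M_2 = -16.
On [2, 3], g'(x) = b_1 + 2c_1·(x - 2) + 3d_1·(x - 2)² with b_1 = Δ_1 - h_1(2M_1 + M_2)/6 = -3, c_1 = M_1/2 = 10, d_1 = (M_2 - M_1)/(6h_1) = -6. So g'(2) = -3.

-3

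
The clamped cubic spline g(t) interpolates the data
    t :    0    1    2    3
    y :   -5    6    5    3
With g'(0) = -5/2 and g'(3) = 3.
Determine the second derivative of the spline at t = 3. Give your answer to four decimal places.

Put M_i = g'' at the i-th knot. Here h = (1, 1, 1) and Δ = (11, -1, -2), so the interior equations h_(i-1)·M_(i-1) + 2(h_(i-1)+h_i)·M_i + h_i·M_(i+1) = 6(Δ_i − Δ_(i-1)) read
  1·M_0 + 4·M_1 + 1·M_2 = 6(Δ_1 - Δ_0) = -72
  1·M_1 + 4·M_2 + 1·M_3 = 6(Δ_2 - Δ_1) = -6
Clamped end conditions give two more equations: 2h_0·M_0 + h_0·M_1 = 6(Δ_0 - g'(0)) = 81 and h_2·M_2 + 2h_2·M_3 = 6(g'(3) - Δ_2) = 30.
Solving: M_0 = 856/15, M_1 = -497/15, M_2 = 52/15, M_3 = 199/15.

13.2667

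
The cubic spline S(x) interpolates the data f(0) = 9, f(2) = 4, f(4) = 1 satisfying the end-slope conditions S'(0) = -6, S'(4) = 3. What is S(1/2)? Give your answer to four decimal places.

Write M_i for S''(x_i). With h_i = 2, 2 and divided differences Δ_i = -5/2, -3/2, the continuity of S' gives the tridiagonal system
  2·M_0 + 8·M_1 + 2·M_2 = 6(Δ_1 - Δ_0) = 6
Clamped end conditions give two more equations: 2h_0·M_0 + h_0·M_1 = 6(Δ_0 - S'(0)) = 21 and h_1·M_1 + 2h_1·M_2 = 6(S'(4) - Δ_1) = 27.
Solving: M_0 = 27/4, M_1 = -3, M_2 = 33/4.
On [0, 2], S(x) = 9 - 6·x + 27/8·x² - 13/16·x³.
With x = 1/2: S(1/2) = 863/128.

6.7422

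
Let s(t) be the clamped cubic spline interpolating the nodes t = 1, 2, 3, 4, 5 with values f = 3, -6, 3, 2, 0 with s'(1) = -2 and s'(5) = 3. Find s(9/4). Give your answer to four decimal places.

-5.1445

Write σ_i for s''(x_i). With h_i = 1, 1, 1, 1 and divided differences Δ_i = -9, 9, -1, -2, the continuity of s' gives the tridiagonal system
  1·σ_0 + 4·σ_1 + 1·σ_2 = 6(Δ_1 - Δ_0) = 108
  1·σ_1 + 4·σ_2 + 1·σ_3 = 6(Δ_2 - Δ_1) = -60
  1·σ_2 + 4·σ_3 + 1·σ_4 = 6(Δ_3 - Δ_2) = -6
Clamped end conditions give two more equations: 2h_0·σ_0 + h_0·σ_1 = 6(Δ_0 - s'(1)) = -42 and h_3·σ_3 + 2h_3·σ_4 = 6(s'(5) - Δ_3) = 30.
Forward elimination and back-substitution give σ_0 = -605/14, σ_1 = 311/7, σ_2 = -53/2, σ_3 = 11/7, σ_4 = 199/14.
On [2, 3], s(t) = -6 - 39/28·(t - 2) + 311/14·(t - 2)² - 331/28·(t - 2)³.
With (t - 2) = 1/4: s(9/4) = -1317/256.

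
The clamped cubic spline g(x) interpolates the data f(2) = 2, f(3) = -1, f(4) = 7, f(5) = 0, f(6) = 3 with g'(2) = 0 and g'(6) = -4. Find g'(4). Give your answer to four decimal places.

Let σ_i = g''(x_i). Step sizes h_i = 1, 1, 1, 1; slopes of the chords Δ_i = (y_(i+1) - y_i)/h_i = -3, 8, -7, 3.
  1·σ_0 + 4·σ_1 + 1·σ_2 = 6(Δ_1 - Δ_0) = 66
  1·σ_1 + 4·σ_2 + 1·σ_3 = 6(Δ_2 - Δ_1) = -90
  1·σ_2 + 4·σ_3 + 1·σ_4 = 6(Δ_3 - Δ_2) = 60
Clamped end conditions give two more equations: 2h_0·σ_0 + h_0·σ_1 = 6(Δ_0 - g'(2)) = -18 and h_3·σ_3 + 2h_3·σ_4 = 6(g'(6) - Δ_3) = -42.
Solving the tridiagonal system: σ_0 = -709/28, σ_1 = 457/14, σ_2 = -157/4, σ_3 = 481/14, σ_4 = -1069/28.
On [4, 5], g'(x) = b_2 + 2c_2·(x - 4) + 3d_2·(x - 4)² with b_2 = Δ_2 - h_2(2σ_2 + σ_3)/6 = 5/14, c_2 = σ_2/2 = -157/8, d_2 = (σ_3 - σ_2)/(6h_2) = 687/56. So g'(4) = 5/14.

0.3571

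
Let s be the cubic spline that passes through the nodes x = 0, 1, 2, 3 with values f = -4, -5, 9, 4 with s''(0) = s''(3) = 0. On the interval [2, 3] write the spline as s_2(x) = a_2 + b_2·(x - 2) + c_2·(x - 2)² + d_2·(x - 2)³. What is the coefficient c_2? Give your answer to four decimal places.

-18.2000

Put σ_i = s'' at the i-th knot. Here h = (1, 1, 1) and Δ = (-1, 14, -5), so the interior equations h_(i-1)·σ_(i-1) + 2(h_(i-1)+h_i)·σ_i + h_i·σ_(i+1) = 6(Δ_i − Δ_(i-1)) read
  1·σ_0 + 4·σ_1 + 1·σ_2 = 6(Δ_1 - Δ_0) = 90
  1·σ_1 + 4·σ_2 + 1·σ_3 = 6(Δ_2 - Δ_1) = -114
Natural end conditions: σ_0 = σ_3 = 0.
Solving: σ_0 = 0, σ_1 = 158/5, σ_2 = -182/5, σ_3 = 0.
On [2, 3], with s_2(x) = a_2 + b_2·(x - 2) + c_2·(x - 2)² + d_2·(x - 2)³: c_2 = σ_2/2 = -91/5, d_2 = (σ_3 - σ_2)/(6h_2) = 91/15, b_2 = Δ_2 - h_2(2σ_2 + σ_3)/6 = 107/15.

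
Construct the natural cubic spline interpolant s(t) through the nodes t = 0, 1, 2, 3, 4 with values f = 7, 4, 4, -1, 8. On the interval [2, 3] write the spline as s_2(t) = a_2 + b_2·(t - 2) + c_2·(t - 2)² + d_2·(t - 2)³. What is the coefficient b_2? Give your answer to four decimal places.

-3.8750

With M_i denoting the second derivative at x_i, h_i = 1, 1, 1, 1, and Δ_i = (y_(i+1) − y_i)/h_i = -3, 0, -5, 9:
  1·M_0 + 4·M_1 + 1·M_2 = 6(Δ_1 - Δ_0) = 18
  1·M_1 + 4·M_2 + 1·M_3 = 6(Δ_2 - Δ_1) = -30
  1·M_2 + 4·M_3 + 1·M_4 = 6(Δ_3 - Δ_2) = 84
Natural end conditions: M_0 = M_4 = 0.
Solving: M_0 = 0, M_1 = 237/28, M_2 = -111/7, M_3 = 699/28, M_4 = 0.
On [2, 3], with s_2(t) = a_2 + b_2·(t - 2) + c_2·(t - 2)² + d_2·(t - 2)³: c_2 = M_2/2 = -111/14, d_2 = (M_3 - M_2)/(6h_2) = 381/56, b_2 = Δ_2 - h_2(2M_2 + M_3)/6 = -31/8.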